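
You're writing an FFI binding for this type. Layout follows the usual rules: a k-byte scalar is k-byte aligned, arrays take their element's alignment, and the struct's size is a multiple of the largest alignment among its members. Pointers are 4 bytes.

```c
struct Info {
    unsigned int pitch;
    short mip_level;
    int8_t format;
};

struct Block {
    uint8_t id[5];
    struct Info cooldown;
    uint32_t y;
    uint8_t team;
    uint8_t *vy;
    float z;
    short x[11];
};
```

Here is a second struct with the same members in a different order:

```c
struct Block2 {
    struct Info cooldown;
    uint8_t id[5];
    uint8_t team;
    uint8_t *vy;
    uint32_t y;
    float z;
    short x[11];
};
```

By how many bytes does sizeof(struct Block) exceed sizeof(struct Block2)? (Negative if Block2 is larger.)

Info: 0..4  pitch  (4B, 4-aligned); 4..6  mip_level  (2B, 2-aligned); 6..7  format  (1B, 1-aligned); 7..8  -- tail padding (1B); sizeof = 8, alignof = 4
0..5  id  (5B, 1-aligned)
5..8  -- padding (3B)
8..16  cooldown  (8B, 4-aligned)
16..20  y  (4B, 4-aligned)
20..21  team  (1B, 1-aligned)
21..24  -- padding (3B)
24..28  vy  (4B, 4-aligned)
28..32  z  (4B, 4-aligned)
32..54  x  (22B, 2-aligned)
54..56  -- tail padding (2B)
sizeof = 56, alignof = 4
— Block2 —
0..8  cooldown  (8B, 4-aligned)
8..13  id  (5B, 1-aligned)
13..14  team  (1B, 1-aligned)
14..16  -- padding (2B)
16..20  vy  (4B, 4-aligned)
20..24  y  (4B, 4-aligned)
24..28  z  (4B, 4-aligned)
28..50  x  (22B, 2-aligned)
50..52  -- tail padding (2B)
sizeof = 52, alignof = 4
56 − 52 = 4

4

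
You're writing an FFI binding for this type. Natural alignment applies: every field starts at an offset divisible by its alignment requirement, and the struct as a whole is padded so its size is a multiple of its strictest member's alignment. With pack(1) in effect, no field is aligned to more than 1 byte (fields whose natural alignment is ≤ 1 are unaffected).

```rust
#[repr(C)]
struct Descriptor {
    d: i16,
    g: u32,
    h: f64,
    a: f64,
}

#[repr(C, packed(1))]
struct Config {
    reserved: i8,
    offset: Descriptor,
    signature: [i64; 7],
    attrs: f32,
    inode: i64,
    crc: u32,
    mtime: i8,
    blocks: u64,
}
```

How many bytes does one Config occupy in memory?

Descriptor: 0..2  d  (2B, 2-aligned); 2..4  -- padding (2B); 4..8  g  (4B, 4-aligned); 8..16  h  (8B, 8-aligned); 16..24  a  (8B, 8-aligned); sizeof = 24, alignof = 8
0..1  reserved  (1B, 1-aligned)
1..25  offset  (24B, 1-aligned)
25..81  signature  (56B, 1-aligned)
81..85  attrs  (4B, 1-aligned)
85..93  inode  (8B, 1-aligned)
93..97  crc  (4B, 1-aligned)
97..98  mtime  (1B, 1-aligned)
98..106  blocks  (8B, 1-aligned)
sizeof = 106, alignof = 1

106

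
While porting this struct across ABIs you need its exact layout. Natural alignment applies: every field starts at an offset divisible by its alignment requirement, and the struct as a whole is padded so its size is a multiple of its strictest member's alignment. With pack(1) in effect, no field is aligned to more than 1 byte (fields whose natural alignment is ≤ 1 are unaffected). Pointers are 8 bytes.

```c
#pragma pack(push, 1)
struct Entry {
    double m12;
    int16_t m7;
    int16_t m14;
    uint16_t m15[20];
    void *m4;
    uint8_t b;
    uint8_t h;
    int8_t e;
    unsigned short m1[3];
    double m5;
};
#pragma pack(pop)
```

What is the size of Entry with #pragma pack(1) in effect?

@0: m12 [8B, align 1] → 8
@8: m7 [2B, align 1] → 10
@10: m14 [2B, align 1] → 12
@12: m15 [40B, align 1] → 52
@52: m4 [8B, align 1] → 60
@60: b [1B, align 1] → 61
@61: h [1B, align 1] → 62
@62: e [1B, align 1] → 63
@63: m1 [6B, align 1] → 69
@69: m5 [8B, align 1] → 77
size 77, align 1

77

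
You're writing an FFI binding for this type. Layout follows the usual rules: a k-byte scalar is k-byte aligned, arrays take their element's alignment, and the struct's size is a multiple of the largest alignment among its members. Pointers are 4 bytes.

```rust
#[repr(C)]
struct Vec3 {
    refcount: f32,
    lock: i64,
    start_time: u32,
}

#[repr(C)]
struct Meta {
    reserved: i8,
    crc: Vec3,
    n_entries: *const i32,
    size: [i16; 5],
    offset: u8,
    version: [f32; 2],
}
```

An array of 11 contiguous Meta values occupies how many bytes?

616

Vec3: @0: refcount [4B, align 4] → 4; +4 pad (align 8); @8: lock [8B, align 8] → 16; @16: start_time [4B, align 4] → 20; +4 tail pad (align 8); size 24, align 8
@0: reserved [1B, align 1] → 1
+7 pad (align 8)
@8: crc [24B, align 8] → 32
@32: n_entries [4B, align 4] → 36
@36: size [10B, align 2] → 46
@46: offset [1B, align 1] → 47
+1 pad (align 4)
@48: version [8B, align 4] → 56
size 56, align 8
array of 11: 11 × 56 = 616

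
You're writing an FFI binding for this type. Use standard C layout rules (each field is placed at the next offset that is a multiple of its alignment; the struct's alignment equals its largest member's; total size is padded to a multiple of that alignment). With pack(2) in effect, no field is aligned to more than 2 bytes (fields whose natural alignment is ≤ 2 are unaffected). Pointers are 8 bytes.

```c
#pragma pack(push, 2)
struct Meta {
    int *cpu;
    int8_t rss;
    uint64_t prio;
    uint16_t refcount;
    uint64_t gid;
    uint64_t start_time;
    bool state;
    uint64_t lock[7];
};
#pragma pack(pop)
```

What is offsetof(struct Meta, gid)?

20

@0: cpu [8B, align 2] → 8
@8: rss [1B, align 1] → 9
+1 pad (align 2)
@10: prio [8B, align 2] → 18
@18: refcount [2B, align 2] → 20
@20: gid [8B, align 2] → 28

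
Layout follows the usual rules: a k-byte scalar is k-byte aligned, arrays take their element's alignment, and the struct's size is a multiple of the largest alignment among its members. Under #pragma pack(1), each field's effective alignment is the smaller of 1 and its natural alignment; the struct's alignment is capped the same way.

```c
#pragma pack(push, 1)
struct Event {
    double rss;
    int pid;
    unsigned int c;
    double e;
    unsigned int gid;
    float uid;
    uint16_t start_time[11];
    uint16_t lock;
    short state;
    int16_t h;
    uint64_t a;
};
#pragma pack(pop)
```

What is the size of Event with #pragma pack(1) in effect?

68

rss at 0 (size 8, align 1) → ends 8
pid at 8 (size 4, align 1) → ends 12
c at 12 (size 4, align 1) → ends 16
e at 16 (size 8, align 1) → ends 24
gid at 24 (size 4, align 1) → ends 28
uid at 28 (size 4, align 1) → ends 32
start_time at 32 (size 22, align 1) → ends 54
lock at 54 (size 2, align 1) → ends 56
state at 56 (size 2, align 1) → ends 58
h at 58 (size 2, align 1) → ends 60
a at 60 (size 8, align 1) → ends 68
total 68 bytes, alignment 1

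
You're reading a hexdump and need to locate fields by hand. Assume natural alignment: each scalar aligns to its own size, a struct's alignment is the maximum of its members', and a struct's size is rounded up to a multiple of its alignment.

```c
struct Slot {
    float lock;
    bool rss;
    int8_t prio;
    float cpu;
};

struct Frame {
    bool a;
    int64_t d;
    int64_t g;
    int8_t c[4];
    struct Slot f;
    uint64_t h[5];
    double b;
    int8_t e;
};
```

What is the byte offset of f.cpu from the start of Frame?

36

Slot: 0..4  lock  (4B, 4-aligned); 4..5  rss  (1B, 1-aligned); 5..6  prio  (1B, 1-aligned); 6..8  -- padding (2B); 8..12  cpu  (4B, 4-aligned); sizeof = 12, alignof = 4
0..1  a  (1B, 1-aligned)
1..8  -- padding (7B)
8..16  d  (8B, 8-aligned)
16..24  g  (8B, 8-aligned)
24..28  c  (4B, 1-aligned)
28..40  f  (12B, 4-aligned)
within Slot: cpu at 8
28 + 8 = 36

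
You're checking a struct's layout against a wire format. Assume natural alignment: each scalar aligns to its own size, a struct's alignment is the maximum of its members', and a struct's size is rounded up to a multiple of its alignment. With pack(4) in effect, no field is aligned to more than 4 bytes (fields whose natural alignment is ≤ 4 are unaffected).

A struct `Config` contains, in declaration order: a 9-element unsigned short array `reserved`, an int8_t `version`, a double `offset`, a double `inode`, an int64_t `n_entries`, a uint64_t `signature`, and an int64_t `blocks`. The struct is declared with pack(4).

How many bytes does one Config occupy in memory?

60 bytes

reserved at 0 (size 18, align 2) → ends 18
version at 18 (size 1, align 1) → ends 19
pad 1 to align 4 for offset
offset at 20 (size 8, align 4) → ends 28
inode at 28 (size 8, align 4) → ends 36
n_entries at 36 (size 8, align 4) → ends 44
signature at 44 (size 8, align 4) → ends 52
blocks at 52 (size 8, align 4) → ends 60
total 60 bytes, alignment 4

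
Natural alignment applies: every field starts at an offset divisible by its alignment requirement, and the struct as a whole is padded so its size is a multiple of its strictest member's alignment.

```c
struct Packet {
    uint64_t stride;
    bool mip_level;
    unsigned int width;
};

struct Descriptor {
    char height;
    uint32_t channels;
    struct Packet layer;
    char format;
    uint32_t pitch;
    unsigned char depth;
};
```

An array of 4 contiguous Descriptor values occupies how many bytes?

160

Packet: 0..8  stride  (8B, 8-aligned); 8..9  mip_level  (1B, 1-aligned); 9..12  -- padding (3B); 12..16  width  (4B, 4-aligned); sizeof = 16, alignof = 8
0..1  height  (1B, 1-aligned)
1..4  -- padding (3B)
4..8  channels  (4B, 4-aligned)
8..24  layer  (16B, 8-aligned)
24..25  format  (1B, 1-aligned)
25..28  -- padding (3B)
28..32  pitch  (4B, 4-aligned)
32..33  depth  (1B, 1-aligned)
33..40  -- tail padding (7B)
sizeof = 40, alignof = 8
array of 4: 4 × 40 = 160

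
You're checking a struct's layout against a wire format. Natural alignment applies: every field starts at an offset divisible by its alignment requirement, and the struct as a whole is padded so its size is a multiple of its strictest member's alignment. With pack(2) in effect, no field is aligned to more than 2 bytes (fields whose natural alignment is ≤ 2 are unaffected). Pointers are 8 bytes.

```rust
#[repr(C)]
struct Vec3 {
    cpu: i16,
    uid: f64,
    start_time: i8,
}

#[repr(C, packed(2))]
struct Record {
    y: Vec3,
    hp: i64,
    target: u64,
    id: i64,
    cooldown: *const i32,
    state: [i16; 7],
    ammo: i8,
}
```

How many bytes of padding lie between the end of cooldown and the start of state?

Vec3: cpu at 0 (size 2, align 2) → ends 2; pad 6 to align 8 for uid; uid at 8 (size 8, align 8) → ends 16; start_time at 16 (size 1, align 1) → ends 17; tail pad 7 to reach multiple of 8; total 24 bytes, alignment 8
y at 0 (size 24, align 2) → ends 24
hp at 24 (size 8, align 2) → ends 32
target at 32 (size 8, align 2) → ends 40
id at 40 (size 8, align 2) → ends 48
cooldown at 48 (size 8, align 2) → ends 56
state at 56 (size 14, align 2) → ends 70

0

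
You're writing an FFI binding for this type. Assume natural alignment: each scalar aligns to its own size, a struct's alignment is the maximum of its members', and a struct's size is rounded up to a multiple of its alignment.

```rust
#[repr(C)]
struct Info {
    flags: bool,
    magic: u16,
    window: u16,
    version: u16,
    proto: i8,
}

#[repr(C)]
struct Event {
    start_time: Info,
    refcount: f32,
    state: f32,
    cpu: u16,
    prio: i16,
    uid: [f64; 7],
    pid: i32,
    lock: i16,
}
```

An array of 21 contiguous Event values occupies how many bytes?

Info: 0..1  flags  (1B, 1-aligned); 1..2  -- padding (1B); 2..4  magic  (2B, 2-aligned); 4..6  window  (2B, 2-aligned); 6..8  version  (2B, 2-aligned); 8..9  proto  (1B, 1-aligned); 9..10  -- tail padding (1B); sizeof = 10, alignof = 2
0..10  start_time  (10B, 2-aligned)
10..12  -- padding (2B)
12..16  refcount  (4B, 4-aligned)
16..20  state  (4B, 4-aligned)
20..22  cpu  (2B, 2-aligned)
22..24  prio  (2B, 2-aligned)
24..80  uid  (56B, 8-aligned)
80..84  pid  (4B, 4-aligned)
84..86  lock  (2B, 2-aligned)
86..88  -- tail padding (2B)
sizeof = 88, alignof = 8
array of 21: 21 × 88 = 1848

1848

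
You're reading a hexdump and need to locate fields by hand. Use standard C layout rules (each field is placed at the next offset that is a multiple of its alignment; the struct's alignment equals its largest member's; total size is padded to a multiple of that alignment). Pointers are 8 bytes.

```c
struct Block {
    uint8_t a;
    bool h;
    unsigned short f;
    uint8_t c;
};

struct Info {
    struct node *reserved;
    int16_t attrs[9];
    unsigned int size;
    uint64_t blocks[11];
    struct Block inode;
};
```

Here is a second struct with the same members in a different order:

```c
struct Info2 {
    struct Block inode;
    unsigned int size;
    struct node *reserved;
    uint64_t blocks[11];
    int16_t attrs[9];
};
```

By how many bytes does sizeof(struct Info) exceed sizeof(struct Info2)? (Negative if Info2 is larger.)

-8

Block: @0: a [1B, align 1] → 1; @1: h [1B, align 1] → 2; @2: f [2B, align 2] → 4; @4: c [1B, align 1] → 5; +1 tail pad (align 2); size 6, align 2
@0: reserved [8B, align 8] → 8
@8: attrs [18B, align 2] → 26
+2 pad (align 4)
@28: size [4B, align 4] → 32
@32: blocks [88B, align 8] → 120
@120: inode [6B, align 2] → 126
+2 tail pad (align 8)
size 128, align 8
— Info2 —
@0: inode [6B, align 2] → 6
+2 pad (align 4)
@8: size [4B, align 4] → 12
+4 pad (align 8)
@16: reserved [8B, align 8] → 24
@24: blocks [88B, align 8] → 112
@112: attrs [18B, align 2] → 130
+6 tail pad (align 8)
size 136, align 8
128 − 136 = -8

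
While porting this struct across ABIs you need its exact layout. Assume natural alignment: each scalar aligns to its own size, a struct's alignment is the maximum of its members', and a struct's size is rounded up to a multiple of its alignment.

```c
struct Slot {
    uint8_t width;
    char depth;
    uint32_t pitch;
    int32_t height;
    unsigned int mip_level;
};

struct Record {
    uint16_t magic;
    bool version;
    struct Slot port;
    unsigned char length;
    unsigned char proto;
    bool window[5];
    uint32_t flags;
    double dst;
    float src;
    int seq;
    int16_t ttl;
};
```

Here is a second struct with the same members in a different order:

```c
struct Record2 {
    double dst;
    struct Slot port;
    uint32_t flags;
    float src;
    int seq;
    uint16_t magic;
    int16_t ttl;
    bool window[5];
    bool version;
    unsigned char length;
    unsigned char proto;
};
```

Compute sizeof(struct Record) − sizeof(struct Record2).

Slot: width at 0 (size 1, align 1) → ends 1; depth at 1 (size 1, align 1) → ends 2; pad 2 to align 4 for pitch; pitch at 4 (size 4, align 4) → ends 8; height at 8 (size 4, align 4) → ends 12; mip_level at 12 (size 4, align 4) → ends 16; total 16 bytes, alignment 4
magic at 0 (size 2, align 2) → ends 2
version at 2 (size 1, align 1) → ends 3
pad 1 to align 4 for port
port at 4 (size 16, align 4) → ends 20
length at 20 (size 1, align 1) → ends 21
proto at 21 (size 1, align 1) → ends 22
window at 22 (size 5, align 1) → ends 27
pad 1 to align 4 for flags
flags at 28 (size 4, align 4) → ends 32
dst at 32 (size 8, align 8) → ends 40
src at 40 (size 4, align 4) → ends 44
seq at 44 (size 4, align 4) → ends 48
ttl at 48 (size 2, align 2) → ends 50
tail pad 6 to reach multiple of 8
total 56 bytes, alignment 8
— Record2 —
dst at 0 (size 8, align 8) → ends 8
port at 8 (size 16, align 4) → ends 24
flags at 24 (size 4, align 4) → ends 28
src at 28 (size 4, align 4) → ends 32
seq at 32 (size 4, align 4) → ends 36
magic at 36 (size 2, align 2) → ends 38
ttl at 38 (size 2, align 2) → ends 40
window at 40 (size 5, align 1) → ends 45
version at 45 (size 1, align 1) → ends 46
length at 46 (size 1, align 1) → ends 47
proto at 47 (size 1, align 1) → ends 48
total 48 bytes, alignment 8
56 − 48 = 8

8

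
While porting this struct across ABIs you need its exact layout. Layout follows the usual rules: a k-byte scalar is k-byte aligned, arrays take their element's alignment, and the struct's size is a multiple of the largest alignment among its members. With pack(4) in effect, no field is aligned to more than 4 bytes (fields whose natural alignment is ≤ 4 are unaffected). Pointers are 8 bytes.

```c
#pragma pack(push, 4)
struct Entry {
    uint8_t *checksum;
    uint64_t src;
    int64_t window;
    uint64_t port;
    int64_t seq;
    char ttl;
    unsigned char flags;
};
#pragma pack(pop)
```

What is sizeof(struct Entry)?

44 bytes

0..8  checksum  (8B, 4-aligned)
8..16  src  (8B, 4-aligned)
16..24  window  (8B, 4-aligned)
24..32  port  (8B, 4-aligned)
32..40  seq  (8B, 4-aligned)
40..41  ttl  (1B, 1-aligned)
41..42  flags  (1B, 1-aligned)
42..44  -- tail padding (2B)
sizeof = 44, alignof = 4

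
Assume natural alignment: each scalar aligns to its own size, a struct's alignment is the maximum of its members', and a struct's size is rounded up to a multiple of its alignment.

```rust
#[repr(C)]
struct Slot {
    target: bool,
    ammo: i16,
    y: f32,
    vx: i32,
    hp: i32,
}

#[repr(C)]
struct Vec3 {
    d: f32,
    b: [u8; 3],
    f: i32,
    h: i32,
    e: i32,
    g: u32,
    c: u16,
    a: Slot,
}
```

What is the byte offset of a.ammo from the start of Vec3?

30

Slot: @0: target [1B, align 1] → 1; +1 pad (align 2); @2: ammo [2B, align 2] → 4; @4: y [4B, align 4] → 8; @8: vx [4B, align 4] → 12; @12: hp [4B, align 4] → 16; size 16, align 4
@0: d [4B, align 4] → 4
@4: b [3B, align 1] → 7
+1 pad (align 4)
@8: f [4B, align 4] → 12
@12: h [4B, align 4] → 16
@16: e [4B, align 4] → 20
@20: g [4B, align 4] → 24
@24: c [2B, align 2] → 26
+2 pad (align 4)
@28: a [16B, align 4] → 44
within Slot: ammo at 2
28 + 2 = 30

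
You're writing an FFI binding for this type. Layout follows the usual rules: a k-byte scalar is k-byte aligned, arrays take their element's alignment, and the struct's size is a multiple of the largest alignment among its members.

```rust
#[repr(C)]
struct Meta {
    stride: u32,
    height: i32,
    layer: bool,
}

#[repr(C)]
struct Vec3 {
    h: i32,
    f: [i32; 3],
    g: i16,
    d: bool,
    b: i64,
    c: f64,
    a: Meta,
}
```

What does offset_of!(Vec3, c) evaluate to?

Meta: 0..4  stride  (4B, 4-aligned); 4..8  height  (4B, 4-aligned); 8..9  layer  (1B, 1-aligned); 9..12  -- tail padding (3B); sizeof = 12, alignof = 4
0..4  h  (4B, 4-aligned)
4..16  f  (12B, 4-aligned)
16..18  g  (2B, 2-aligned)
18..19  d  (1B, 1-aligned)
19..24  -- padding (5B)
24..32  b  (8B, 8-aligned)
32..40  c  (8B, 8-aligned)

32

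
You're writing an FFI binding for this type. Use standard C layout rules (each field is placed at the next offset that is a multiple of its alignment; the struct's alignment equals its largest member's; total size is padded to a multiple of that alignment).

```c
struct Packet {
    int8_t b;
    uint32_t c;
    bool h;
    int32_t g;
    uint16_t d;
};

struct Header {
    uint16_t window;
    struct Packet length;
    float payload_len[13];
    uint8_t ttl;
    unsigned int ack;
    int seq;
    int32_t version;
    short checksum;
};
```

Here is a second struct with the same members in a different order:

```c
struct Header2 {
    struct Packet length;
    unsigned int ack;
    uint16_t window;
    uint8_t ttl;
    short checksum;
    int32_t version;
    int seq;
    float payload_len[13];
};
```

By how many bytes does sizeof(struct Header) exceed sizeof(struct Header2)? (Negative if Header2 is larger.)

Packet: b at 0 (size 1, align 1) → ends 1; pad 3 to align 4 for c; c at 4 (size 4, align 4) → ends 8; h at 8 (size 1, align 1) → ends 9; pad 3 to align 4 for g; g at 12 (size 4, align 4) → ends 16; d at 16 (size 2, align 2) → ends 18; tail pad 2 to reach multiple of 4; total 20 bytes, alignment 4
window at 0 (size 2, align 2) → ends 2
pad 2 to align 4 for length
length at 4 (size 20, align 4) → ends 24
payload_len at 24 (size 52, align 4) → ends 76
ttl at 76 (size 1, align 1) → ends 77
pad 3 to align 4 for ack
ack at 80 (size 4, align 4) → ends 84
seq at 84 (size 4, align 4) → ends 88
version at 88 (size 4, align 4) → ends 92
checksum at 92 (size 2, align 2) → ends 94
tail pad 2 to reach multiple of 4
total 96 bytes, alignment 4
— Header2 —
length at 0 (size 20, align 4) → ends 20
ack at 20 (size 4, align 4) → ends 24
window at 24 (size 2, align 2) → ends 26
ttl at 26 (size 1, align 1) → ends 27
pad 1 to align 2 for checksum
checksum at 28 (size 2, align 2) → ends 30
pad 2 to align 4 for version
version at 32 (size 4, align 4) → ends 36
seq at 36 (size 4, align 4) → ends 40
payload_len at 40 (size 52, align 4) → ends 92
total 92 bytes, alignment 4
96 − 92 = 4

4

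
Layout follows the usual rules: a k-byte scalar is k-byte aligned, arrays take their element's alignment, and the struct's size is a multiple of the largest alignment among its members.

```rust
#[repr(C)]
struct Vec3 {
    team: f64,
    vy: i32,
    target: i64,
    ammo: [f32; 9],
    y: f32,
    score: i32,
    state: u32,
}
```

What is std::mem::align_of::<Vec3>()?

8

member alignments: team=8, vy=4, target=8, ammo=4, y=4, score=4, state=4
max = 8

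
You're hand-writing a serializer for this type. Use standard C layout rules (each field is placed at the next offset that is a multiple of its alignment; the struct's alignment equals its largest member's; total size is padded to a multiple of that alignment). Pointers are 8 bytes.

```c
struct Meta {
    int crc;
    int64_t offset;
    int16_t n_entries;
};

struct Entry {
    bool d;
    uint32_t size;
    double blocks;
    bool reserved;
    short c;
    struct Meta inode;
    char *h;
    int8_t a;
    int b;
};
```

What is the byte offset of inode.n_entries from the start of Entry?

40

Meta: crc at 0 (size 4, align 4) → ends 4; pad 4 to align 8 for offset; offset at 8 (size 8, align 8) → ends 16; n_entries at 16 (size 2, align 2) → ends 18; tail pad 6 to reach multiple of 8; total 24 bytes, alignment 8
d at 0 (size 1, align 1) → ends 1
pad 3 to align 4 for size
size at 4 (size 4, align 4) → ends 8
blocks at 8 (size 8, align 8) → ends 16
reserved at 16 (size 1, align 1) → ends 17
pad 1 to align 2 for c
c at 18 (size 2, align 2) → ends 20
pad 4 to align 8 for inode
inode at 24 (size 24, align 8) → ends 48
within Meta: n_entries at 16
24 + 16 = 40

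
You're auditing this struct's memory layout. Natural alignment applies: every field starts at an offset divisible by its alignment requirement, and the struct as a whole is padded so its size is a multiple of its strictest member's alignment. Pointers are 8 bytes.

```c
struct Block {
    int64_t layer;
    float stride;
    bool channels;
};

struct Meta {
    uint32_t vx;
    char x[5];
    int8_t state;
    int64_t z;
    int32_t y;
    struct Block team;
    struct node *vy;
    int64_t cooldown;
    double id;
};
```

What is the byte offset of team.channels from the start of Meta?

Block: layer at 0 (size 8, align 8) → ends 8; stride at 8 (size 4, align 4) → ends 12; channels at 12 (size 1, align 1) → ends 13; tail pad 3 to reach multiple of 8; total 16 bytes, alignment 8
vx at 0 (size 4, align 4) → ends 4
x at 4 (size 5, align 1) → ends 9
state at 9 (size 1, align 1) → ends 10
pad 6 to align 8 for z
z at 16 (size 8, align 8) → ends 24
y at 24 (size 4, align 4) → ends 28
pad 4 to align 8 for team
team at 32 (size 16, align 8) → ends 48
within Block: channels at 12
32 + 12 = 44

44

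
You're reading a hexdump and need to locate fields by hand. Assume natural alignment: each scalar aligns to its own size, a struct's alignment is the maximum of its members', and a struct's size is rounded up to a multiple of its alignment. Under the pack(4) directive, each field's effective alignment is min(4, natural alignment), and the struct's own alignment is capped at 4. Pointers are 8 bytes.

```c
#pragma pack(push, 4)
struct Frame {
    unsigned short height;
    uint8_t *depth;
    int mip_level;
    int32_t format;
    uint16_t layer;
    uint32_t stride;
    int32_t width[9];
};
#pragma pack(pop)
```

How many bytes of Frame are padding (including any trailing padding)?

@0: height [2B, align 2] → 2
+2 pad (align 4)
@4: depth [8B, align 4] → 12
@12: mip_level [4B, align 4] → 16
@16: format [4B, align 4] → 20
@20: layer [2B, align 2] → 22
+2 pad (align 4)
@24: stride [4B, align 4] → 28
@28: width [36B, align 4] → 64
size 64, align 4
data bytes 60, size 64 → padding 4

4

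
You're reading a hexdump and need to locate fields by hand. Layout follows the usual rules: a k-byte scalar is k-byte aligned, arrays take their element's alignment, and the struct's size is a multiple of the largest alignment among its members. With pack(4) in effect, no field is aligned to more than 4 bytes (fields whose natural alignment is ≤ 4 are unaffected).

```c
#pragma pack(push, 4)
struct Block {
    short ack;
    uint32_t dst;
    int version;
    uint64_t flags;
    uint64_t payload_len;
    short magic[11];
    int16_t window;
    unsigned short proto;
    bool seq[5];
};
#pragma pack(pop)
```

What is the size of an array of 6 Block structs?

360

@0: ack [2B, align 2] → 2
+2 pad (align 4)
@4: dst [4B, align 4] → 8
@8: version [4B, align 4] → 12
@12: flags [8B, align 4] → 20
@20: payload_len [8B, align 4] → 28
@28: magic [22B, align 2] → 50
@50: window [2B, align 2] → 52
@52: proto [2B, align 2] → 54
@54: seq [5B, align 1] → 59
+1 tail pad (align 4)
size 60, align 4
array of 6: 6 × 60 = 360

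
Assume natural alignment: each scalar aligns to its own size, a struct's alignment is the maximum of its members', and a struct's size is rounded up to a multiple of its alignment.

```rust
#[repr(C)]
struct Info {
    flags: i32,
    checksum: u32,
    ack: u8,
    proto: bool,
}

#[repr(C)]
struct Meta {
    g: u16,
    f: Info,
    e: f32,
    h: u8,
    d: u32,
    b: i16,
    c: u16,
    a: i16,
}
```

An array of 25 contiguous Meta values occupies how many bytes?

Info: flags at 0 (size 4, align 4) → ends 4; checksum at 4 (size 4, align 4) → ends 8; ack at 8 (size 1, align 1) → ends 9; proto at 9 (size 1, align 1) → ends 10; tail pad 2 to reach multiple of 4; total 12 bytes, alignment 4
g at 0 (size 2, align 2) → ends 2
pad 2 to align 4 for f
f at 4 (size 12, align 4) → ends 16
e at 16 (size 4, align 4) → ends 20
h at 20 (size 1, align 1) → ends 21
pad 3 to align 4 for d
d at 24 (size 4, align 4) → ends 28
b at 28 (size 2, align 2) → ends 30
c at 30 (size 2, align 2) → ends 32
a at 32 (size 2, align 2) → ends 34
tail pad 2 to reach multiple of 4
total 36 bytes, alignment 4
array of 25: 25 × 36 = 900

900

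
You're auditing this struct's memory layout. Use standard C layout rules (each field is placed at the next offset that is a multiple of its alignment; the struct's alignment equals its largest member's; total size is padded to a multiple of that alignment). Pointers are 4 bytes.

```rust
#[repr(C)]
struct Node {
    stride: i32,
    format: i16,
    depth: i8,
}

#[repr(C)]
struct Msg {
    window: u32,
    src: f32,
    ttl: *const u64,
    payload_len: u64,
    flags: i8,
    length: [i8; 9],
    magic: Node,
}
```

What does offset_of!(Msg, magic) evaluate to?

36

Node: 0..4  stride  (4B, 4-aligned); 4..6  format  (2B, 2-aligned); 6..7  depth  (1B, 1-aligned); 7..8  -- tail padding (1B); sizeof = 8, alignof = 4
0..4  window  (4B, 4-aligned)
4..8  src  (4B, 4-aligned)
8..12  ttl  (4B, 4-aligned)
12..16  -- padding (4B)
16..24  payload_len  (8B, 8-aligned)
24..25  flags  (1B, 1-aligned)
25..34  length  (9B, 1-aligned)
34..36  -- padding (2B)
36..44  magic  (8B, 4-aligned)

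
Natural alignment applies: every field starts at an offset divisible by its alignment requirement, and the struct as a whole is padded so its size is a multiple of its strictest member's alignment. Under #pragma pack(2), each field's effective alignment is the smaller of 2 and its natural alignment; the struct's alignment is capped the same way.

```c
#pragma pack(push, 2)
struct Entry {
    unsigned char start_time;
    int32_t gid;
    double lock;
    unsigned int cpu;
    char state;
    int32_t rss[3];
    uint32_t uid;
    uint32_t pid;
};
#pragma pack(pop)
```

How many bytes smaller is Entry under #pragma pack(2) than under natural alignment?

8

natural layout:
  start_time at 0 (size 1, align 1) → ends 1
  pad 3 to align 4 for gid
  gid at 4 (size 4, align 4) → ends 8
  lock at 8 (size 8, align 8) → ends 16
  cpu at 16 (size 4, align 4) → ends 20
  state at 20 (size 1, align 1) → ends 21
  pad 3 to align 4 for rss
  rss at 24 (size 12, align 4) → ends 36
  uid at 36 (size 4, align 4) → ends 40
  pid at 40 (size 4, align 4) → ends 44
  tail pad 4 to reach multiple of 8
  total 48 bytes, alignment 8
packed(2) layout:
  start_time at 0 (size 1, align 1) → ends 1
  pad 1 to align 2 for gid
  gid at 2 (size 4, align 2) → ends 6
  lock at 6 (size 8, align 2) → ends 14
  cpu at 14 (size 4, align 2) → ends 18
  state at 18 (size 1, align 1) → ends 19
  pad 1 to align 2 for rss
  rss at 20 (size 12, align 2) → ends 32
  uid at 32 (size 4, align 2) → ends 36
  pid at 36 (size 4, align 2) → ends 40
  total 40 bytes, alignment 2
48 − 40 = 8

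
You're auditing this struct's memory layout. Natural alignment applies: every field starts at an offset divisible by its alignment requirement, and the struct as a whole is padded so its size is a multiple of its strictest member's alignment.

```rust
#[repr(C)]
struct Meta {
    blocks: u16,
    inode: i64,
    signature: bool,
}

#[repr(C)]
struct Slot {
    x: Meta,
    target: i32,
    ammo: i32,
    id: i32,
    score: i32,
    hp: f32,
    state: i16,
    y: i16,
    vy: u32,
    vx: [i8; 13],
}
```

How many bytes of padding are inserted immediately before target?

Meta: 0..2  blocks  (2B, 2-aligned); 2..8  -- padding (6B); 8..16  inode  (8B, 8-aligned); 16..17  signature  (1B, 1-aligned); 17..24  -- tail padding (7B); sizeof = 24, alignof = 8
0..24  x  (24B, 8-aligned)
24..28  target  (4B, 4-aligned)

0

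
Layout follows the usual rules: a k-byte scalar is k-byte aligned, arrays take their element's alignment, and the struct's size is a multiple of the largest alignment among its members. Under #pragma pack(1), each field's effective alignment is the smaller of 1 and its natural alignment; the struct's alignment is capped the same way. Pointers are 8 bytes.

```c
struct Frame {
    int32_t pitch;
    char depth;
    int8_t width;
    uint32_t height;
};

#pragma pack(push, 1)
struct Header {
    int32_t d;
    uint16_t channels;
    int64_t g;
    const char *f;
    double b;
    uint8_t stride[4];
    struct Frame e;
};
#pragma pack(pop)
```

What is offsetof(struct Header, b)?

Frame: @0: pitch [4B, align 4] → 4; @4: depth [1B, align 1] → 5; @5: width [1B, align 1] → 6; +2 pad (align 4); @8: height [4B, align 4] → 12; size 12, align 4
@0: d [4B, align 1] → 4
@4: channels [2B, align 1] → 6
@6: g [8B, align 1] → 14
@14: f [8B, align 1] → 22
@22: b [8B, align 1] → 30

22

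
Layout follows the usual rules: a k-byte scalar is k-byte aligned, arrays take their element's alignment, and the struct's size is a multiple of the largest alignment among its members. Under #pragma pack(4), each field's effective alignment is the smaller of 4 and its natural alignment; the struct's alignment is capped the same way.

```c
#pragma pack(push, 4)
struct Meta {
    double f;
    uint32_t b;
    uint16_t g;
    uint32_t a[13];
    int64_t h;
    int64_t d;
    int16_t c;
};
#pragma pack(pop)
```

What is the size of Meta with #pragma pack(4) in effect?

0..8  f  (8B, 4-aligned)
8..12  b  (4B, 4-aligned)
12..14  g  (2B, 2-aligned)
14..16  -- padding (2B)
16..68  a  (52B, 4-aligned)
68..76  h  (8B, 4-aligned)
76..84  d  (8B, 4-aligned)
84..86  c  (2B, 2-aligned)
86..88  -- tail padding (2B)
sizeof = 88, alignof = 4

88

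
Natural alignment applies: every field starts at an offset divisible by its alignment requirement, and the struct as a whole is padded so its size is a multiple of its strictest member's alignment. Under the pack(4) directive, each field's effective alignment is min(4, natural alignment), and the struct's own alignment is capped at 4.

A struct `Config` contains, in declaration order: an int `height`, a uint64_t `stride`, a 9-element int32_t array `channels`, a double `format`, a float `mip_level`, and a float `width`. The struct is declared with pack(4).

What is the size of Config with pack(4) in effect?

64

0..4  height  (4B, 4-aligned)
4..12  stride  (8B, 4-aligned)
12..48  channels  (36B, 4-aligned)
48..56  format  (8B, 4-aligned)
56..60  mip_level  (4B, 4-aligned)
60..64  width  (4B, 4-aligned)
sizeof = 64, alignof = 4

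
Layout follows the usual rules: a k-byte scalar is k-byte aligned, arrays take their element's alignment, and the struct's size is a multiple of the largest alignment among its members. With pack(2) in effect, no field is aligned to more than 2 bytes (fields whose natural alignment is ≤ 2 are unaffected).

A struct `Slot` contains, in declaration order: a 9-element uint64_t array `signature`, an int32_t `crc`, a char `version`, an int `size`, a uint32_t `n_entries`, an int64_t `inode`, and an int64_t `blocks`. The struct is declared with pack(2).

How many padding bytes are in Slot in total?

1

signature at 0 (size 72, align 2) → ends 72
crc at 72 (size 4, align 2) → ends 76
version at 76 (size 1, align 1) → ends 77
pad 1 to align 2 for size
size at 78 (size 4, align 2) → ends 82
n_entries at 82 (size 4, align 2) → ends 86
inode at 86 (size 8, align 2) → ends 94
blocks at 94 (size 8, align 2) → ends 102
total 102 bytes, alignment 2
data bytes 101, size 102 → padding 1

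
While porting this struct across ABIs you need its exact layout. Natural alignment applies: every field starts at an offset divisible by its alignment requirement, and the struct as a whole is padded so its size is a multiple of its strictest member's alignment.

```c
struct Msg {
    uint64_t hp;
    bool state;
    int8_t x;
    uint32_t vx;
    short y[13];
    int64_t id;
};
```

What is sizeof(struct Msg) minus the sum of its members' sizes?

8

0..8  hp  (8B, 8-aligned)
8..9  state  (1B, 1-aligned)
9..10  x  (1B, 1-aligned)
10..12  -- padding (2B)
12..16  vx  (4B, 4-aligned)
16..42  y  (26B, 2-aligned)
42..48  -- padding (6B)
48..56  id  (8B, 8-aligned)
sizeof = 56, alignof = 8
data bytes 48, size 56 → padding 8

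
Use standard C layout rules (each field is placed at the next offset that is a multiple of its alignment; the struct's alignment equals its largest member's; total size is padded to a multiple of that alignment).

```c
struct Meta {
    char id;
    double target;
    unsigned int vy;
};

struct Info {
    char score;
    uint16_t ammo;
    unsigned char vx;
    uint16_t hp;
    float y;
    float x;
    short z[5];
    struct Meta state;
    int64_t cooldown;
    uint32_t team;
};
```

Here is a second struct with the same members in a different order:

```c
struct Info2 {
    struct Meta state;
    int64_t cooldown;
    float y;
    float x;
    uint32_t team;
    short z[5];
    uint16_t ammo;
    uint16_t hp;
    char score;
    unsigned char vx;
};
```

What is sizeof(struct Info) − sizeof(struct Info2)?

8

Meta: 0..1  id  (1B, 1-aligned); 1..8  -- padding (7B); 8..16  target  (8B, 8-aligned); 16..20  vy  (4B, 4-aligned); 20..24  -- tail padding (4B); sizeof = 24, alignof = 8
0..1  score  (1B, 1-aligned)
1..2  -- padding (1B)
2..4  ammo  (2B, 2-aligned)
4..5  vx  (1B, 1-aligned)
5..6  -- padding (1B)
6..8  hp  (2B, 2-aligned)
8..12  y  (4B, 4-aligned)
12..16  x  (4B, 4-aligned)
16..26  z  (10B, 2-aligned)
26..32  -- padding (6B)
32..56  state  (24B, 8-aligned)
56..64  cooldown  (8B, 8-aligned)
64..68  team  (4B, 4-aligned)
68..72  -- tail padding (4B)
sizeof = 72, alignof = 8
— Info2 —
0..24  state  (24B, 8-aligned)
24..32  cooldown  (8B, 8-aligned)
32..36  y  (4B, 4-aligned)
36..40  x  (4B, 4-aligned)
40..44  team  (4B, 4-aligned)
44..54  z  (10B, 2-aligned)
54..56  ammo  (2B, 2-aligned)
56..58  hp  (2B, 2-aligned)
58..59  score  (1B, 1-aligned)
59..60  vx  (1B, 1-aligned)
60..64  -- tail padding (4B)
sizeof = 64, alignof = 8
72 − 64 = 8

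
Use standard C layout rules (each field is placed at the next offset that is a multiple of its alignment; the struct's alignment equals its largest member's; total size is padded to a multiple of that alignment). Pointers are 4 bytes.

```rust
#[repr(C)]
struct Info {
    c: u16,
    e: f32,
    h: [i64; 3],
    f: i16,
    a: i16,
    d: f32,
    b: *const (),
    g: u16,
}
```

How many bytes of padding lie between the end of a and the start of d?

0

@0: c [2B, align 2] → 2
+2 pad (align 4)
@4: e [4B, align 4] → 8
@8: h [24B, align 8] → 32
@32: f [2B, align 2] → 34
@34: a [2B, align 2] → 36
@36: d [4B, align 4] → 40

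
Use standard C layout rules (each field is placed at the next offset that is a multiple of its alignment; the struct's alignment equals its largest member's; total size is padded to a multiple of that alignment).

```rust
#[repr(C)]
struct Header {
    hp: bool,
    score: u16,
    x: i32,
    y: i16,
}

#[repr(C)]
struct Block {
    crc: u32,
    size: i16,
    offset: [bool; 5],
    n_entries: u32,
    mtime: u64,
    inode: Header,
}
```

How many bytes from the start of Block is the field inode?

Header: 0..1  hp  (1B, 1-aligned); 1..2  -- padding (1B); 2..4  score  (2B, 2-aligned); 4..8  x  (4B, 4-aligned); 8..10  y  (2B, 2-aligned); 10..12  -- tail padding (2B); sizeof = 12, alignof = 4
0..4  crc  (4B, 4-aligned)
4..6  size  (2B, 2-aligned)
6..11  offset  (5B, 1-aligned)
11..12  -- padding (1B)
12..16  n_entries  (4B, 4-aligned)
16..24  mtime  (8B, 8-aligned)
24..36  inode  (12B, 4-aligned)

24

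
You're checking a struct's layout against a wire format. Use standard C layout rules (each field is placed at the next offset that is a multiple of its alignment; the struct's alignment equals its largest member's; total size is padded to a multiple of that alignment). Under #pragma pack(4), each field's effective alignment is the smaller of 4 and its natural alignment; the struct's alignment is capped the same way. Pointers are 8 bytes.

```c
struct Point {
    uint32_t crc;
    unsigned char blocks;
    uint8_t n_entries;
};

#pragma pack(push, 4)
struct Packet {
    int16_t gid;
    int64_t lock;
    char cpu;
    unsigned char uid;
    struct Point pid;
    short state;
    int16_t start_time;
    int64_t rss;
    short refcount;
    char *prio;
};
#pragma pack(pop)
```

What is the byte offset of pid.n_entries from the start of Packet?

21

Point: @0: crc [4B, align 4] → 4; @4: blocks [1B, align 1] → 5; @5: n_entries [1B, align 1] → 6; +2 tail pad (align 4); size 8, align 4
@0: gid [2B, align 2] → 2
+2 pad (align 4)
@4: lock [8B, align 4] → 12
@12: cpu [1B, align 1] → 13
@13: uid [1B, align 1] → 14
+2 pad (align 4)
@16: pid [8B, align 4] → 24
within Point: n_entries at 5
16 + 5 = 21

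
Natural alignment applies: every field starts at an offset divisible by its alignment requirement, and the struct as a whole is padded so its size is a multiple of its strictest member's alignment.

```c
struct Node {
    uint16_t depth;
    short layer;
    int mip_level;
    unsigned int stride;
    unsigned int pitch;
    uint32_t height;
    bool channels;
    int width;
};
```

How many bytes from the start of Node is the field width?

depth at 0 (size 2, align 2) → ends 2
layer at 2 (size 2, align 2) → ends 4
mip_level at 4 (size 4, align 4) → ends 8
stride at 8 (size 4, align 4) → ends 12
pitch at 12 (size 4, align 4) → ends 16
height at 16 (size 4, align 4) → ends 20
channels at 20 (size 1, align 1) → ends 21
pad 3 to align 4 for width
width at 24 (size 4, align 4) → ends 28

24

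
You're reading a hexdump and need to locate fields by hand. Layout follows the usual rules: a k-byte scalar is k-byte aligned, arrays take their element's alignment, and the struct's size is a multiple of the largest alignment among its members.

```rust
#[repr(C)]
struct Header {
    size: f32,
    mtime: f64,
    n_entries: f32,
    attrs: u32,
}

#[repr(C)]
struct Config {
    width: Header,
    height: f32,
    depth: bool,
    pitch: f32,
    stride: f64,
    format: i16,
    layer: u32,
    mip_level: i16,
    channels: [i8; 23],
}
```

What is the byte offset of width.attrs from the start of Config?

Header: size at 0 (size 4, align 4) → ends 4; pad 4 to align 8 for mtime; mtime at 8 (size 8, align 8) → ends 16; n_entries at 16 (size 4, align 4) → ends 20; attrs at 20 (size 4, align 4) → ends 24; total 24 bytes, alignment 8
width at 0 (size 24, align 8) → ends 24
within Header: attrs at 20
0 + 20 = 20

20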